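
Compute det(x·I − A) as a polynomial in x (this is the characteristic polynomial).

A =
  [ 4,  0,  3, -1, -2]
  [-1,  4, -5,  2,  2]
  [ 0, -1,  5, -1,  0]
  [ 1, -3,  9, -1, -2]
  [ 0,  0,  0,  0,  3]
x^5 - 15*x^4 + 90*x^3 - 270*x^2 + 405*x - 243

Expanding det(x·I − A) (e.g. by cofactor expansion or by noting that A is similar to its Jordan form J, which has the same characteristic polynomial as A) gives
  χ_A(x) = x^5 - 15*x^4 + 90*x^3 - 270*x^2 + 405*x - 243
which factors as (x - 3)^5. The eigenvalues (with algebraic multiplicities) are λ = 3 with multiplicity 5.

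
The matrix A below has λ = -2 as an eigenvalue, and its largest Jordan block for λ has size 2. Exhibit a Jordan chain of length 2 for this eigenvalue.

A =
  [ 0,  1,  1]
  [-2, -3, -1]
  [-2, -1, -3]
A Jordan chain for λ = -2 of length 2:
v_1 = (2, -2, -2)ᵀ
v_2 = (1, 0, 0)ᵀ

Let N = A − (-2)·I. We want v_2 with N^2 v_2 = 0 but N^1 v_2 ≠ 0; then v_{j-1} := N · v_j for j = 2, …, 2.

Pick v_2 = (1, 0, 0)ᵀ.
Then v_1 = N · v_2 = (2, -2, -2)ᵀ.

Sanity check: (A − (-2)·I) v_1 = (0, 0, 0)ᵀ = 0. ✓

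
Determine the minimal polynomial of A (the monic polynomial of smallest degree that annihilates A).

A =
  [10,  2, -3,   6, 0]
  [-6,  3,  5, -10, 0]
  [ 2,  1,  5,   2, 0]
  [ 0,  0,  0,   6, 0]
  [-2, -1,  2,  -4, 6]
x^3 - 18*x^2 + 108*x - 216

The characteristic polynomial is χ_A(x) = (x - 6)^5, so the eigenvalues are known. The minimal polynomial is
  m_A(x) = Π_λ (x − λ)^{k_λ}
where k_λ is the size of the *largest* Jordan block for λ (equivalently, the smallest k with (A − λI)^k v = 0 for every generalised eigenvector v of λ).

  λ = 6: largest Jordan block has size 3, contributing (x − 6)^3

So m_A(x) = (x - 6)^3 = x^3 - 18*x^2 + 108*x - 216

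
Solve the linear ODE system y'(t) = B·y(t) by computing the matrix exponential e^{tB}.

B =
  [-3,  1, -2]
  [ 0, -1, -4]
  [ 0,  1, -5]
e^{tB} =
  [exp(-3*t), t*exp(-3*t), -2*t*exp(-3*t)]
  [0, 2*t*exp(-3*t) + exp(-3*t), -4*t*exp(-3*t)]
  [0, t*exp(-3*t), -2*t*exp(-3*t) + exp(-3*t)]

Strategy: write B = P · J · P⁻¹ where J is a Jordan canonical form, so e^{tB} = P · e^{tJ} · P⁻¹, and e^{tJ} can be computed block-by-block.

B has Jordan form
J =
  [-3,  1,  0]
  [ 0, -3,  0]
  [ 0,  0, -3]
(up to reordering of blocks).

Per-block formulas:
  For a 1×1 block at λ = -3: exp(t · [-3]) = [e^(-3t)].
  For a 2×2 Jordan block J_2(-3): exp(t · J_2(-3)) = e^(-3t)·(I + t·N), where N is the 2×2 nilpotent shift.

After assembling e^{tJ} and conjugating by P, we get:

e^{tB} =
  [exp(-3*t), t*exp(-3*t), -2*t*exp(-3*t)]
  [0, 2*t*exp(-3*t) + exp(-3*t), -4*t*exp(-3*t)]
  [0, t*exp(-3*t), -2*t*exp(-3*t) + exp(-3*t)]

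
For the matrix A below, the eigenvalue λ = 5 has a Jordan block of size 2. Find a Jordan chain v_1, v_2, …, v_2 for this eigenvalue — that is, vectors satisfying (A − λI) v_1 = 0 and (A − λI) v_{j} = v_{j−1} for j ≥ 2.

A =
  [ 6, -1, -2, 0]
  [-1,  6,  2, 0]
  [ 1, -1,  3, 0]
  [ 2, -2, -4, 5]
A Jordan chain for λ = 5 of length 2:
v_1 = (1, -1, 1, 2)ᵀ
v_2 = (1, 0, 0, 0)ᵀ

Let N = A − (5)·I. We want v_2 with N^2 v_2 = 0 but N^1 v_2 ≠ 0; then v_{j-1} := N · v_j for j = 2, …, 2.

Pick v_2 = (1, 0, 0, 0)ᵀ.
Then v_1 = N · v_2 = (1, -1, 1, 2)ᵀ.

Sanity check: (A − (5)·I) v_1 = (0, 0, 0, 0)ᵀ = 0. ✓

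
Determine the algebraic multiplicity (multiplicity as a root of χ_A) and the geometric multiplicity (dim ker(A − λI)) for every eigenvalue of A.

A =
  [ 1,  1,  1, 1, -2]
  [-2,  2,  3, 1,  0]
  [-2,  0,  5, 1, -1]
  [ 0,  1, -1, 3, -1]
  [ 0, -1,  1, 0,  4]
λ = 3: alg = 5, geom = 3

Step 1 — factor the characteristic polynomial to read off the algebraic multiplicities:
  χ_A(x) = (x - 3)^5

Step 2 — compute geometric multiplicities via the rank-nullity identity g(λ) = n − rank(A − λI):
  rank(A − (3)·I) = 2, so dim ker(A − (3)·I) = n − 2 = 3

Summary:
  λ = 3: algebraic multiplicity = 5, geometric multiplicity = 3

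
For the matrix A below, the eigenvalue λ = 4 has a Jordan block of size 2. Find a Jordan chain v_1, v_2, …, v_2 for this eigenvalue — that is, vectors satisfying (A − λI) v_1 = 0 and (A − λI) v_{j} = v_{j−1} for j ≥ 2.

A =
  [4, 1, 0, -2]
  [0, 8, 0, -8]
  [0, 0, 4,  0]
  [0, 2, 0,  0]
A Jordan chain for λ = 4 of length 2:
v_1 = (1, 4, 0, 2)ᵀ
v_2 = (0, 1, 0, 0)ᵀ

Let N = A − (4)·I. We want v_2 with N^2 v_2 = 0 but N^1 v_2 ≠ 0; then v_{j-1} := N · v_j for j = 2, …, 2.

Pick v_2 = (0, 1, 0, 0)ᵀ.
Then v_1 = N · v_2 = (1, 4, 0, 2)ᵀ.

Sanity check: (A − (4)·I) v_1 = (0, 0, 0, 0)ᵀ = 0. ✓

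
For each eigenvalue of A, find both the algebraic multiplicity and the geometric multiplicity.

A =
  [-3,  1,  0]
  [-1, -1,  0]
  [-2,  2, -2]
λ = -2: alg = 3, geom = 2

Step 1 — factor the characteristic polynomial to read off the algebraic multiplicities:
  χ_A(x) = (x + 2)^3

Step 2 — compute geometric multiplicities via the rank-nullity identity g(λ) = n − rank(A − λI):
  rank(A − (-2)·I) = 1, so dim ker(A − (-2)·I) = n − 1 = 2

Summary:
  λ = -2: algebraic multiplicity = 3, geometric multiplicity = 2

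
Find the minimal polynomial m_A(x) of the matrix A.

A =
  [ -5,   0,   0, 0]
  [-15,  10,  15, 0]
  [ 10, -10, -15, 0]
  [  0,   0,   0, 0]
x^2 + 5*x

The characteristic polynomial is χ_A(x) = x^2*(x + 5)^2, so the eigenvalues are known. The minimal polynomial is
  m_A(x) = Π_λ (x − λ)^{k_λ}
where k_λ is the size of the *largest* Jordan block for λ (equivalently, the smallest k with (A − λI)^k v = 0 for every generalised eigenvector v of λ).

  λ = -5: largest Jordan block has size 1, contributing (x + 5)
  λ = 0: largest Jordan block has size 1, contributing (x − 0)

So m_A(x) = x*(x + 5) = x^2 + 5*x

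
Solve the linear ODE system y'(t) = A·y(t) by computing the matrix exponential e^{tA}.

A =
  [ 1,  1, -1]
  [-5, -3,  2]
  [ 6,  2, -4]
e^{tA} =
  [-t^2*exp(-2*t) + 3*t*exp(-2*t) + exp(-2*t), t*exp(-2*t), t^2*exp(-2*t)/2 - t*exp(-2*t)]
  [t^2*exp(-2*t) - 5*t*exp(-2*t), -t*exp(-2*t) + exp(-2*t), -t^2*exp(-2*t)/2 + 2*t*exp(-2*t)]
  [-2*t^2*exp(-2*t) + 6*t*exp(-2*t), 2*t*exp(-2*t), t^2*exp(-2*t) - 2*t*exp(-2*t) + exp(-2*t)]

Strategy: write A = P · J · P⁻¹ where J is a Jordan canonical form, so e^{tA} = P · e^{tJ} · P⁻¹, and e^{tJ} can be computed block-by-block.

A has Jordan form
J =
  [-2,  1,  0]
  [ 0, -2,  1]
  [ 0,  0, -2]
(up to reordering of blocks).

Per-block formulas:
  For a 3×3 Jordan block J_3(-2): exp(t · J_3(-2)) = e^(-2t)·(I + t·N + (t^2/2)·N^2), where N is the 3×3 nilpotent shift.

After assembling e^{tJ} and conjugating by P, we get:

e^{tA} =
  [-t^2*exp(-2*t) + 3*t*exp(-2*t) + exp(-2*t), t*exp(-2*t), t^2*exp(-2*t)/2 - t*exp(-2*t)]
  [t^2*exp(-2*t) - 5*t*exp(-2*t), -t*exp(-2*t) + exp(-2*t), -t^2*exp(-2*t)/2 + 2*t*exp(-2*t)]
  [-2*t^2*exp(-2*t) + 6*t*exp(-2*t), 2*t*exp(-2*t), t^2*exp(-2*t) - 2*t*exp(-2*t) + exp(-2*t)]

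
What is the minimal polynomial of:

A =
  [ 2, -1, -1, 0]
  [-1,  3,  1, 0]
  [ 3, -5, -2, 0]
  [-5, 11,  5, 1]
x^3 - 3*x^2 + 3*x - 1

The characteristic polynomial is χ_A(x) = (x - 1)^4, so the eigenvalues are known. The minimal polynomial is
  m_A(x) = Π_λ (x − λ)^{k_λ}
where k_λ is the size of the *largest* Jordan block for λ (equivalently, the smallest k with (A − λI)^k v = 0 for every generalised eigenvector v of λ).

  λ = 1: largest Jordan block has size 3, contributing (x − 1)^3

So m_A(x) = (x - 1)^3 = x^3 - 3*x^2 + 3*x - 1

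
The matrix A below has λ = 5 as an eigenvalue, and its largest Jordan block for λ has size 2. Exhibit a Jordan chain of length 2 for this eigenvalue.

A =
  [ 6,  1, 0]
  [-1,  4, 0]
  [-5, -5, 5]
A Jordan chain for λ = 5 of length 2:
v_1 = (1, -1, -5)ᵀ
v_2 = (1, 0, 0)ᵀ

Let N = A − (5)·I. We want v_2 with N^2 v_2 = 0 but N^1 v_2 ≠ 0; then v_{j-1} := N · v_j for j = 2, …, 2.

Pick v_2 = (1, 0, 0)ᵀ.
Then v_1 = N · v_2 = (1, -1, -5)ᵀ.

Sanity check: (A − (5)·I) v_1 = (0, 0, 0)ᵀ = 0. ✓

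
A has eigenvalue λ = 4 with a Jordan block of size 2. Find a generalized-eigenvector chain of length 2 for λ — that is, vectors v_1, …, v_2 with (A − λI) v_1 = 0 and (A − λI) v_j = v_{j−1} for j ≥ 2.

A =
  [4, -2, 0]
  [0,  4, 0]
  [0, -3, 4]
A Jordan chain for λ = 4 of length 2:
v_1 = (-2, 0, -3)ᵀ
v_2 = (0, 1, 0)ᵀ

Let N = A − (4)·I. We want v_2 with N^2 v_2 = 0 but N^1 v_2 ≠ 0; then v_{j-1} := N · v_j for j = 2, …, 2.

Pick v_2 = (0, 1, 0)ᵀ.
Then v_1 = N · v_2 = (-2, 0, -3)ᵀ.

Sanity check: (A − (4)·I) v_1 = (0, 0, 0)ᵀ = 0. ✓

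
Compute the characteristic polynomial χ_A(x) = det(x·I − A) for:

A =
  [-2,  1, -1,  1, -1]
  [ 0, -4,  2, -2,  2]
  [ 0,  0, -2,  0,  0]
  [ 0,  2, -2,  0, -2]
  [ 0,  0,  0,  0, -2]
x^5 + 10*x^4 + 40*x^3 + 80*x^2 + 80*x + 32

Expanding det(x·I − A) (e.g. by cofactor expansion or by noting that A is similar to its Jordan form J, which has the same characteristic polynomial as A) gives
  χ_A(x) = x^5 + 10*x^4 + 40*x^3 + 80*x^2 + 80*x + 32
which factors as (x + 2)^5. The eigenvalues (with algebraic multiplicities) are λ = -2 with multiplicity 5.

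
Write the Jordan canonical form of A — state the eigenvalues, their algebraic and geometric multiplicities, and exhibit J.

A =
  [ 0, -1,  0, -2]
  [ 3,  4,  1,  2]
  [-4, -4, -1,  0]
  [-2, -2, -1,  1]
J_3(1) ⊕ J_1(1)

The characteristic polynomial is
  det(x·I − A) = x^4 - 4*x^3 + 6*x^2 - 4*x + 1 = (x - 1)^4

Eigenvalues and multiplicities (the geometric multiplicity of λ is n − rank(A − λI), which equals the number of Jordan blocks for λ):
  λ = 1: algebraic multiplicity = 4, geometric multiplicity = 2

Determining the block sizes for each eigenvalue:
  λ = 1: with am = 4 and gm = 2, the partition is not yet determined (e.g. several partitions of 4 into 2 parts exist). Let N = A − (1)·I. Computing rank(N^1) = 2, rank(N^2) = 1, rank(N^3) = 0; the number of blocks of size ≥ j is rank(N^{j−1}) − rank(N^j), giving [2, 1, 1]. So we have 1 block(s) of size 3, 1 block(s) of size 1 → block sizes [3, 1]

Assembling the blocks gives a Jordan form
J =
  [1, 1, 0, 0]
  [0, 1, 1, 0]
  [0, 0, 1, 0]
  [0, 0, 0, 1]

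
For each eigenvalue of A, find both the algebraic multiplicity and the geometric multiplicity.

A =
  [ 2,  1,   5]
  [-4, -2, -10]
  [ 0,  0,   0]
λ = 0: alg = 3, geom = 2

Step 1 — factor the characteristic polynomial to read off the algebraic multiplicities:
  χ_A(x) = x^3

Step 2 — compute geometric multiplicities via the rank-nullity identity g(λ) = n − rank(A − λI):
  rank(A − (0)·I) = 1, so dim ker(A − (0)·I) = n − 1 = 2

Summary:
  λ = 0: algebraic multiplicity = 3, geometric multiplicity = 2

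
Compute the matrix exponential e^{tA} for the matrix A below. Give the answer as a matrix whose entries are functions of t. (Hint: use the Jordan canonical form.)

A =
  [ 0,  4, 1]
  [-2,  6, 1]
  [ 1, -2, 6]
e^{tA} =
  [t*exp(5*t) - exp(5*t) + 2*exp(2*t), -2*t*exp(5*t) + 2*exp(5*t) - 2*exp(2*t), t*exp(5*t)]
  [t*exp(5*t) - exp(5*t) + exp(2*t), -2*t*exp(5*t) + 2*exp(5*t) - exp(2*t), t*exp(5*t)]
  [t*exp(5*t), -2*t*exp(5*t), t*exp(5*t) + exp(5*t)]

Strategy: write A = P · J · P⁻¹ where J is a Jordan canonical form, so e^{tA} = P · e^{tJ} · P⁻¹, and e^{tJ} can be computed block-by-block.

A has Jordan form
J =
  [2, 0, 0]
  [0, 5, 1]
  [0, 0, 5]
(up to reordering of blocks).

Per-block formulas:
  For a 2×2 Jordan block J_2(5): exp(t · J_2(5)) = e^(5t)·(I + t·N), where N is the 2×2 nilpotent shift.
  For a 1×1 block at λ = 2: exp(t · [2]) = [e^(2t)].

After assembling e^{tJ} and conjugating by P, we get:

e^{tA} =
  [t*exp(5*t) - exp(5*t) + 2*exp(2*t), -2*t*exp(5*t) + 2*exp(5*t) - 2*exp(2*t), t*exp(5*t)]
  [t*exp(5*t) - exp(5*t) + exp(2*t), -2*t*exp(5*t) + 2*exp(5*t) - exp(2*t), t*exp(5*t)]
  [t*exp(5*t), -2*t*exp(5*t), t*exp(5*t) + exp(5*t)]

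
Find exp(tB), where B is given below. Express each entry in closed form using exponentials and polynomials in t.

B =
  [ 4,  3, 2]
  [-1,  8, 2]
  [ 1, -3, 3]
e^{tB} =
  [-t*exp(5*t) + exp(5*t), 3*t*exp(5*t), 2*t*exp(5*t)]
  [-t*exp(5*t), 3*t*exp(5*t) + exp(5*t), 2*t*exp(5*t)]
  [t*exp(5*t), -3*t*exp(5*t), -2*t*exp(5*t) + exp(5*t)]

Strategy: write B = P · J · P⁻¹ where J is a Jordan canonical form, so e^{tB} = P · e^{tJ} · P⁻¹, and e^{tJ} can be computed block-by-block.

B has Jordan form
J =
  [5, 1, 0]
  [0, 5, 0]
  [0, 0, 5]
(up to reordering of blocks).

Per-block formulas:
  For a 1×1 block at λ = 5: exp(t · [5]) = [e^(5t)].
  For a 2×2 Jordan block J_2(5): exp(t · J_2(5)) = e^(5t)·(I + t·N), where N is the 2×2 nilpotent shift.

After assembling e^{tJ} and conjugating by P, we get:

e^{tB} =
  [-t*exp(5*t) + exp(5*t), 3*t*exp(5*t), 2*t*exp(5*t)]
  [-t*exp(5*t), 3*t*exp(5*t) + exp(5*t), 2*t*exp(5*t)]
  [t*exp(5*t), -3*t*exp(5*t), -2*t*exp(5*t) + exp(5*t)]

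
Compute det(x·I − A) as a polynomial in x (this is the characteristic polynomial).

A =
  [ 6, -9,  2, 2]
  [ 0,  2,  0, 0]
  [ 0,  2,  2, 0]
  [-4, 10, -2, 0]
x^4 - 10*x^3 + 36*x^2 - 56*x + 32

Expanding det(x·I − A) (e.g. by cofactor expansion or by noting that A is similar to its Jordan form J, which has the same characteristic polynomial as A) gives
  χ_A(x) = x^4 - 10*x^3 + 36*x^2 - 56*x + 32
which factors as (x - 4)*(x - 2)^3. The eigenvalues (with algebraic multiplicities) are λ = 2 with multiplicity 3, λ = 4 with multiplicity 1.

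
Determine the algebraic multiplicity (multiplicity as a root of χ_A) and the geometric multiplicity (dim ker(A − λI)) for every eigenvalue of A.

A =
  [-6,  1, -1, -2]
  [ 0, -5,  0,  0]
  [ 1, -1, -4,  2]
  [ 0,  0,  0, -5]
λ = -5: alg = 4, geom = 3

Step 1 — factor the characteristic polynomial to read off the algebraic multiplicities:
  χ_A(x) = (x + 5)^4

Step 2 — compute geometric multiplicities via the rank-nullity identity g(λ) = n − rank(A − λI):
  rank(A − (-5)·I) = 1, so dim ker(A − (-5)·I) = n − 1 = 3

Summary:
  λ = -5: algebraic multiplicity = 4, geometric multiplicity = 3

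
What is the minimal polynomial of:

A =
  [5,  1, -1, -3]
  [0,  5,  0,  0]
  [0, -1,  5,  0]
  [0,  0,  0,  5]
x^3 - 15*x^2 + 75*x - 125

The characteristic polynomial is χ_A(x) = (x - 5)^4, so the eigenvalues are known. The minimal polynomial is
  m_A(x) = Π_λ (x − λ)^{k_λ}
where k_λ is the size of the *largest* Jordan block for λ (equivalently, the smallest k with (A − λI)^k v = 0 for every generalised eigenvector v of λ).

  λ = 5: largest Jordan block has size 3, contributing (x − 5)^3

So m_A(x) = (x - 5)^3 = x^3 - 15*x^2 + 75*x - 125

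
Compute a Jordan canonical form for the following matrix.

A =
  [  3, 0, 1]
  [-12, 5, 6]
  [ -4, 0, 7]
J_2(5) ⊕ J_1(5)

The characteristic polynomial is
  det(x·I − A) = x^3 - 15*x^2 + 75*x - 125 = (x - 5)^3

Eigenvalues and multiplicities (the geometric multiplicity of λ is n − rank(A − λI), which equals the number of Jordan blocks for λ):
  λ = 5: algebraic multiplicity = 3, geometric multiplicity = 2

Determining the block sizes for each eigenvalue:
  λ = 5: 2 blocks summing to 3 forces exactly one block of size 2 and the rest size 1 → block sizes [2, 1]

Assembling the blocks gives a Jordan form
J =
  [5, 1, 0]
  [0, 5, 0]
  [0, 0, 5]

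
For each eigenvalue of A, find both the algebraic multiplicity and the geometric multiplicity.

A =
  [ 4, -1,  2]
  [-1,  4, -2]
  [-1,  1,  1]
λ = 3: alg = 3, geom = 2

Step 1 — factor the characteristic polynomial to read off the algebraic multiplicities:
  χ_A(x) = (x - 3)^3

Step 2 — compute geometric multiplicities via the rank-nullity identity g(λ) = n − rank(A − λI):
  rank(A − (3)·I) = 1, so dim ker(A − (3)·I) = n − 1 = 2

Summary:
  λ = 3: algebraic multiplicity = 3, geometric multiplicity = 2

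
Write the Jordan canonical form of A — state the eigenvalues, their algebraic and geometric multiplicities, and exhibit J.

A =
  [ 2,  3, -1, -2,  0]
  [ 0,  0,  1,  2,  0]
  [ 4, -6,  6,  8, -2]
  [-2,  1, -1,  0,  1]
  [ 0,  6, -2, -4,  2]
J_3(2) ⊕ J_2(2)

The characteristic polynomial is
  det(x·I − A) = x^5 - 10*x^4 + 40*x^3 - 80*x^2 + 80*x - 32 = (x - 2)^5

Eigenvalues and multiplicities (the geometric multiplicity of λ is n − rank(A − λI), which equals the number of Jordan blocks for λ):
  λ = 2: algebraic multiplicity = 5, geometric multiplicity = 2

Determining the block sizes for each eigenvalue:
  λ = 2: with am = 5 and gm = 2, the partition is not yet determined (e.g. several partitions of 5 into 2 parts exist). Let N = A − (2)·I. Computing rank(N^1) = 3, rank(N^2) = 1, rank(N^3) = 0; the number of blocks of size ≥ j is rank(N^{j−1}) − rank(N^j), giving [2, 2, 1]. So we have 1 block(s) of size 3, 1 block(s) of size 2 → block sizes [3, 2]

Assembling the blocks gives a Jordan form
J =
  [2, 1, 0, 0, 0]
  [0, 2, 1, 0, 0]
  [0, 0, 2, 0, 0]
  [0, 0, 0, 2, 1]
  [0, 0, 0, 0, 2]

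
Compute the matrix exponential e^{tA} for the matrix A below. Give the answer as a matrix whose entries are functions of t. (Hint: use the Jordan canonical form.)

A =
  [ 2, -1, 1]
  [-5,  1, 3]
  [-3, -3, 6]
e^{tA} =
  [3*t^2*exp(3*t)/2 - t*exp(3*t) + exp(3*t), -t*exp(3*t), -t^2*exp(3*t)/2 + t*exp(3*t)]
  [3*t^2*exp(3*t) - 5*t*exp(3*t), -2*t*exp(3*t) + exp(3*t), -t^2*exp(3*t) + 3*t*exp(3*t)]
  [9*t^2*exp(3*t)/2 - 3*t*exp(3*t), -3*t*exp(3*t), -3*t^2*exp(3*t)/2 + 3*t*exp(3*t) + exp(3*t)]

Strategy: write A = P · J · P⁻¹ where J is a Jordan canonical form, so e^{tA} = P · e^{tJ} · P⁻¹, and e^{tJ} can be computed block-by-block.

A has Jordan form
J =
  [3, 1, 0]
  [0, 3, 1]
  [0, 0, 3]
(up to reordering of blocks).

Per-block formulas:
  For a 3×3 Jordan block J_3(3): exp(t · J_3(3)) = e^(3t)·(I + t·N + (t^2/2)·N^2), where N is the 3×3 nilpotent shift.

After assembling e^{tJ} and conjugating by P, we get:

e^{tA} =
  [3*t^2*exp(3*t)/2 - t*exp(3*t) + exp(3*t), -t*exp(3*t), -t^2*exp(3*t)/2 + t*exp(3*t)]
  [3*t^2*exp(3*t) - 5*t*exp(3*t), -2*t*exp(3*t) + exp(3*t), -t^2*exp(3*t) + 3*t*exp(3*t)]
  [9*t^2*exp(3*t)/2 - 3*t*exp(3*t), -3*t*exp(3*t), -3*t^2*exp(3*t)/2 + 3*t*exp(3*t) + exp(3*t)]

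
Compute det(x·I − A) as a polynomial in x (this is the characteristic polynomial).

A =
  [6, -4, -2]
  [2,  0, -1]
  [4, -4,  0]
x^3 - 6*x^2 + 12*x - 8

Expanding det(x·I − A) (e.g. by cofactor expansion or by noting that A is similar to its Jordan form J, which has the same characteristic polynomial as A) gives
  χ_A(x) = x^3 - 6*x^2 + 12*x - 8
which factors as (x - 2)^3. The eigenvalues (with algebraic multiplicities) are λ = 2 with multiplicity 3.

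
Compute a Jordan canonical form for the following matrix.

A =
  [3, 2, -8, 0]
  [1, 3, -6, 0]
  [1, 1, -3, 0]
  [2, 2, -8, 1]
J_3(1) ⊕ J_1(1)

The characteristic polynomial is
  det(x·I − A) = x^4 - 4*x^3 + 6*x^2 - 4*x + 1 = (x - 1)^4

Eigenvalues and multiplicities (the geometric multiplicity of λ is n − rank(A − λI), which equals the number of Jordan blocks for λ):
  λ = 1: algebraic multiplicity = 4, geometric multiplicity = 2

Determining the block sizes for each eigenvalue:
  λ = 1: with am = 4 and gm = 2, the partition is not yet determined (e.g. several partitions of 4 into 2 parts exist). Let N = A − (1)·I. Computing rank(N^1) = 2, rank(N^2) = 1, rank(N^3) = 0; the number of blocks of size ≥ j is rank(N^{j−1}) − rank(N^j), giving [2, 1, 1]. So we have 1 block(s) of size 3, 1 block(s) of size 1 → block sizes [3, 1]

Assembling the blocks gives a Jordan form
J =
  [1, 1, 0, 0]
  [0, 1, 1, 0]
  [0, 0, 1, 0]
  [0, 0, 0, 1]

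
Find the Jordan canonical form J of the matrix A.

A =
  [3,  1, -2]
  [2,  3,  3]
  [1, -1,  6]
J_3(4)

The characteristic polynomial is
  det(x·I − A) = x^3 - 12*x^2 + 48*x - 64 = (x - 4)^3

Eigenvalues and multiplicities (the geometric multiplicity of λ is n − rank(A − λI), which equals the number of Jordan blocks for λ):
  λ = 4: algebraic multiplicity = 3, geometric multiplicity = 1

Determining the block sizes for each eigenvalue:
  λ = 4: one block (gm = 1), so the single block has size am = 3 → block sizes [3]

Assembling the blocks gives a Jordan form
J =
  [4, 1, 0]
  [0, 4, 1]
  [0, 0, 4]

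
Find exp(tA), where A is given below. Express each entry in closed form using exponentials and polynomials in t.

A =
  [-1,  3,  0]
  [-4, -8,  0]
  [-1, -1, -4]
e^{tA} =
  [4*exp(-4*t) - 3*exp(-5*t), 3*exp(-4*t) - 3*exp(-5*t), 0]
  [-4*exp(-4*t) + 4*exp(-5*t), -3*exp(-4*t) + 4*exp(-5*t), 0]
  [-exp(-4*t) + exp(-5*t), -exp(-4*t) + exp(-5*t), exp(-4*t)]

Strategy: write A = P · J · P⁻¹ where J is a Jordan canonical form, so e^{tA} = P · e^{tJ} · P⁻¹, and e^{tJ} can be computed block-by-block.

A has Jordan form
J =
  [-5,  0,  0]
  [ 0, -4,  0]
  [ 0,  0, -4]
(up to reordering of blocks).

Per-block formulas:
  For a 1×1 block at λ = -4: exp(t · [-4]) = [e^(-4t)].
  For a 1×1 block at λ = -5: exp(t · [-5]) = [e^(-5t)].

After assembling e^{tJ} and conjugating by P, we get:

e^{tA} =
  [4*exp(-4*t) - 3*exp(-5*t), 3*exp(-4*t) - 3*exp(-5*t), 0]
  [-4*exp(-4*t) + 4*exp(-5*t), -3*exp(-4*t) + 4*exp(-5*t), 0]
  [-exp(-4*t) + exp(-5*t), -exp(-4*t) + exp(-5*t), exp(-4*t)]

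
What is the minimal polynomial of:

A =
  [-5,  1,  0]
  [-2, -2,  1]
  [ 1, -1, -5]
x^3 + 12*x^2 + 48*x + 64

The characteristic polynomial is χ_A(x) = (x + 4)^3, so the eigenvalues are known. The minimal polynomial is
  m_A(x) = Π_λ (x − λ)^{k_λ}
where k_λ is the size of the *largest* Jordan block for λ (equivalently, the smallest k with (A − λI)^k v = 0 for every generalised eigenvector v of λ).

  λ = -4: largest Jordan block has size 3, contributing (x + 4)^3

So m_A(x) = (x + 4)^3 = x^3 + 12*x^2 + 48*x + 64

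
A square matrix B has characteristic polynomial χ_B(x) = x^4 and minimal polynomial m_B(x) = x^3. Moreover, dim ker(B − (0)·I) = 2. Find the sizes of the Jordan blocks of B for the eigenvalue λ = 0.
Block sizes for λ = 0: [3, 1]

Step 1 — from the characteristic polynomial, algebraic multiplicity of λ = 0 is 4. From dim ker(B − (0)·I) = 2, there are exactly 2 Jordan blocks for λ = 0.
Step 2 — from the minimal polynomial, the factor (x − 0)^3 tells us the largest block for λ = 0 has size 3.
Step 3 — with total size 4, 2 blocks, and largest block 3, the block sizes (in nonincreasing order) are [3, 1].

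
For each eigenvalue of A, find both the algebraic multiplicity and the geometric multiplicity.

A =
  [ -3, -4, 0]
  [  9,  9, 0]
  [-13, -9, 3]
λ = 3: alg = 3, geom = 1

Step 1 — factor the characteristic polynomial to read off the algebraic multiplicities:
  χ_A(x) = (x - 3)^3

Step 2 — compute geometric multiplicities via the rank-nullity identity g(λ) = n − rank(A − λI):
  rank(A − (3)·I) = 2, so dim ker(A − (3)·I) = n − 2 = 1

Summary:
  λ = 3: algebraic multiplicity = 3, geometric multiplicity = 1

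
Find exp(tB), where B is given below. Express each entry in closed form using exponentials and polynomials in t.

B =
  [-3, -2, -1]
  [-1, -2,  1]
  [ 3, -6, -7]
e^{tB} =
  [t*exp(-4*t) + exp(-4*t), -2*t*exp(-4*t), -t*exp(-4*t)]
  [-t*exp(-4*t), 2*t*exp(-4*t) + exp(-4*t), t*exp(-4*t)]
  [3*t*exp(-4*t), -6*t*exp(-4*t), -3*t*exp(-4*t) + exp(-4*t)]

Strategy: write B = P · J · P⁻¹ where J is a Jordan canonical form, so e^{tB} = P · e^{tJ} · P⁻¹, and e^{tJ} can be computed block-by-block.

B has Jordan form
J =
  [-4,  1,  0]
  [ 0, -4,  0]
  [ 0,  0, -4]
(up to reordering of blocks).

Per-block formulas:
  For a 2×2 Jordan block J_2(-4): exp(t · J_2(-4)) = e^(-4t)·(I + t·N), where N is the 2×2 nilpotent shift.
  For a 1×1 block at λ = -4: exp(t · [-4]) = [e^(-4t)].

After assembling e^{tJ} and conjugating by P, we get:

e^{tB} =
  [t*exp(-4*t) + exp(-4*t), -2*t*exp(-4*t), -t*exp(-4*t)]
  [-t*exp(-4*t), 2*t*exp(-4*t) + exp(-4*t), t*exp(-4*t)]
  [3*t*exp(-4*t), -6*t*exp(-4*t), -3*t*exp(-4*t) + exp(-4*t)]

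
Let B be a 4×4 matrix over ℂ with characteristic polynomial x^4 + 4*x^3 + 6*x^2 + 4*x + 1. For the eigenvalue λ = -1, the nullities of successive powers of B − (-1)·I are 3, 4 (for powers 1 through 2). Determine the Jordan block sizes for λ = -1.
Block sizes for λ = -1: [2, 1, 1]

From the dimensions of kernels of powers, the number of Jordan blocks of size at least j is d_j − d_{j−1} where d_j = dim ker(N^j) (with d_0 = 0). Computing the differences gives [3, 1].
The number of blocks of size exactly k is (#blocks of size ≥ k) − (#blocks of size ≥ k + 1), so the partition is: 2 block(s) of size 1, 1 block(s) of size 2.
In nonincreasing order the block sizes are [2, 1, 1].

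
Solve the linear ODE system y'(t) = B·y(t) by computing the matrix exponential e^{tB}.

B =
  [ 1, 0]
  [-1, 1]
e^{tB} =
  [exp(t), 0]
  [-t*exp(t), exp(t)]

Strategy: write B = P · J · P⁻¹ where J is a Jordan canonical form, so e^{tB} = P · e^{tJ} · P⁻¹, and e^{tJ} can be computed block-by-block.

B has Jordan form
J =
  [1, 1]
  [0, 1]
(up to reordering of blocks).

Per-block formulas:
  For a 2×2 Jordan block J_2(1): exp(t · J_2(1)) = e^(1t)·(I + t·N), where N is the 2×2 nilpotent shift.

After assembling e^{tJ} and conjugating by P, we get:

e^{tB} =
  [exp(t), 0]
  [-t*exp(t), exp(t)]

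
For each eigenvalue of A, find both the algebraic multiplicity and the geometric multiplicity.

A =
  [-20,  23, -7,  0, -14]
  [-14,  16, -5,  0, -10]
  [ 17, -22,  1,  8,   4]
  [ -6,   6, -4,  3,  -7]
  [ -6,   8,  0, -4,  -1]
λ = -1: alg = 3, geom = 1; λ = 1: alg = 2, geom = 1

Step 1 — factor the characteristic polynomial to read off the algebraic multiplicities:
  χ_A(x) = (x - 1)^2*(x + 1)^3

Step 2 — compute geometric multiplicities via the rank-nullity identity g(λ) = n − rank(A − λI):
  rank(A − (-1)·I) = 4, so dim ker(A − (-1)·I) = n − 4 = 1
  rank(A − (1)·I) = 4, so dim ker(A − (1)·I) = n − 4 = 1

Summary:
  λ = -1: algebraic multiplicity = 3, geometric multiplicity = 1
  λ = 1: algebraic multiplicity = 2, geometric multiplicity = 1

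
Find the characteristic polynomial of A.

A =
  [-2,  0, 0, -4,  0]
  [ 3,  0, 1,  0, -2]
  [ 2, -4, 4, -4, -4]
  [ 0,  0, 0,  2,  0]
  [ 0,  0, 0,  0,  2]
x^5 - 6*x^4 + 8*x^3 + 16*x^2 - 48*x + 32

Expanding det(x·I − A) (e.g. by cofactor expansion or by noting that A is similar to its Jordan form J, which has the same characteristic polynomial as A) gives
  χ_A(x) = x^5 - 6*x^4 + 8*x^3 + 16*x^2 - 48*x + 32
which factors as (x - 2)^4*(x + 2). The eigenvalues (with algebraic multiplicities) are λ = -2 with multiplicity 1, λ = 2 with multiplicity 4.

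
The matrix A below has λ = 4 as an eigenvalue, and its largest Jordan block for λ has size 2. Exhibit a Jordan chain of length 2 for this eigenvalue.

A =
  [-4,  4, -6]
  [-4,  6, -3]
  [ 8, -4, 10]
A Jordan chain for λ = 4 of length 2:
v_1 = (-8, -4, 8)ᵀ
v_2 = (1, 0, 0)ᵀ

Let N = A − (4)·I. We want v_2 with N^2 v_2 = 0 but N^1 v_2 ≠ 0; then v_{j-1} := N · v_j for j = 2, …, 2.

Pick v_2 = (1, 0, 0)ᵀ.
Then v_1 = N · v_2 = (-8, -4, 8)ᵀ.

Sanity check: (A − (4)·I) v_1 = (0, 0, 0)ᵀ = 0. ✓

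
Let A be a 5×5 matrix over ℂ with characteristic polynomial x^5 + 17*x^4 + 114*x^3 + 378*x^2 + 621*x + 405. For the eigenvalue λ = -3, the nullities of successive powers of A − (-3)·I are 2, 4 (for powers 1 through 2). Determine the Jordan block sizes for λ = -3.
Block sizes for λ = -3: [2, 2]

From the dimensions of kernels of powers, the number of Jordan blocks of size at least j is d_j − d_{j−1} where d_j = dim ker(N^j) (with d_0 = 0). Computing the differences gives [2, 2].
The number of blocks of size exactly k is (#blocks of size ≥ k) − (#blocks of size ≥ k + 1), so the partition is: 2 block(s) of size 2.
In nonincreasing order the block sizes are [2, 2].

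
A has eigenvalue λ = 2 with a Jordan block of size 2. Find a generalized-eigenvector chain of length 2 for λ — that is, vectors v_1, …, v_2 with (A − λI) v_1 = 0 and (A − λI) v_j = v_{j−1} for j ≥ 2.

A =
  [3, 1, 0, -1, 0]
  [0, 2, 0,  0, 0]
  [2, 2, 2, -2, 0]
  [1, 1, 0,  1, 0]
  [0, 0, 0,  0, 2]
A Jordan chain for λ = 2 of length 2:
v_1 = (1, 0, 2, 1, 0)ᵀ
v_2 = (1, 0, 0, 0, 0)ᵀ

Let N = A − (2)·I. We want v_2 with N^2 v_2 = 0 but N^1 v_2 ≠ 0; then v_{j-1} := N · v_j for j = 2, …, 2.

Pick v_2 = (1, 0, 0, 0, 0)ᵀ.
Then v_1 = N · v_2 = (1, 0, 2, 1, 0)ᵀ.

Sanity check: (A − (2)·I) v_1 = (0, 0, 0, 0, 0)ᵀ = 0. ✓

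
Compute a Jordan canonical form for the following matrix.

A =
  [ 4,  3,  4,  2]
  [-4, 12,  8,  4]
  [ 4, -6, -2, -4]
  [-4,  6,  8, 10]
J_2(6) ⊕ J_1(6) ⊕ J_1(6)

The characteristic polynomial is
  det(x·I − A) = x^4 - 24*x^3 + 216*x^2 - 864*x + 1296 = (x - 6)^4

Eigenvalues and multiplicities (the geometric multiplicity of λ is n − rank(A − λI), which equals the number of Jordan blocks for λ):
  λ = 6: algebraic multiplicity = 4, geometric multiplicity = 3

Determining the block sizes for each eigenvalue:
  λ = 6: 3 blocks summing to 4 forces exactly one block of size 2 and the rest size 1 → block sizes [2, 1, 1]

Assembling the blocks gives a Jordan form
J =
  [6, 1, 0, 0]
  [0, 6, 0, 0]
  [0, 0, 6, 0]
  [0, 0, 0, 6]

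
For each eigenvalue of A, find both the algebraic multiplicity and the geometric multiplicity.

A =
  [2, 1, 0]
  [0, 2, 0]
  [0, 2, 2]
λ = 2: alg = 3, geom = 2

Step 1 — factor the characteristic polynomial to read off the algebraic multiplicities:
  χ_A(x) = (x - 2)^3

Step 2 — compute geometric multiplicities via the rank-nullity identity g(λ) = n − rank(A − λI):
  rank(A − (2)·I) = 1, so dim ker(A − (2)·I) = n − 1 = 2

Summary:
  λ = 2: algebraic multiplicity = 3, geometric multiplicity = 2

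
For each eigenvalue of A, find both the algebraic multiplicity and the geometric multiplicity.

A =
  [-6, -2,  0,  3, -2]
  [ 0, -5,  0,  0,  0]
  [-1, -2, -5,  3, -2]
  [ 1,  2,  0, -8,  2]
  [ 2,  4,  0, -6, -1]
λ = -5: alg = 5, geom = 4

Step 1 — factor the characteristic polynomial to read off the algebraic multiplicities:
  χ_A(x) = (x + 5)^5

Step 2 — compute geometric multiplicities via the rank-nullity identity g(λ) = n − rank(A − λI):
  rank(A − (-5)·I) = 1, so dim ker(A − (-5)·I) = n − 1 = 4

Summary:
  λ = -5: algebraic multiplicity = 5, geometric multiplicity = 4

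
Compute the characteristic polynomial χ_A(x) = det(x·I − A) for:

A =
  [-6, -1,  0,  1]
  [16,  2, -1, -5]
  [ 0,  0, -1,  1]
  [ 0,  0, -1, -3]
x^4 + 8*x^3 + 24*x^2 + 32*x + 16

Expanding det(x·I − A) (e.g. by cofactor expansion or by noting that A is similar to its Jordan form J, which has the same characteristic polynomial as A) gives
  χ_A(x) = x^4 + 8*x^3 + 24*x^2 + 32*x + 16
which factors as (x + 2)^4. The eigenvalues (with algebraic multiplicities) are λ = -2 with multiplicity 4.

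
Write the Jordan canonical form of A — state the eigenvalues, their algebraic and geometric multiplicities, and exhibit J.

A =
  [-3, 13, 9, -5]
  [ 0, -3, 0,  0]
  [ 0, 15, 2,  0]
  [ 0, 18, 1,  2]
J_2(-3) ⊕ J_2(2)

The characteristic polynomial is
  det(x·I − A) = x^4 + 2*x^3 - 11*x^2 - 12*x + 36 = (x - 2)^2*(x + 3)^2

Eigenvalues and multiplicities (the geometric multiplicity of λ is n − rank(A − λI), which equals the number of Jordan blocks for λ):
  λ = -3: algebraic multiplicity = 2, geometric multiplicity = 1
  λ = 2: algebraic multiplicity = 2, geometric multiplicity = 1

Determining the block sizes for each eigenvalue:
  λ = -3: one block (gm = 1), so the single block has size am = 2 → block sizes [2]
  λ = 2: one block (gm = 1), so the single block has size am = 2 → block sizes [2]

Assembling the blocks gives a Jordan form
J =
  [-3,  1, 0, 0]
  [ 0, -3, 0, 0]
  [ 0,  0, 2, 1]
  [ 0,  0, 0, 2]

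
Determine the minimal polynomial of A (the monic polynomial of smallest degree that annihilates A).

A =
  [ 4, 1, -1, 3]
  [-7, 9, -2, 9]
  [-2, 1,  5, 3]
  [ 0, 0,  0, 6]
x^3 - 18*x^2 + 108*x - 216

The characteristic polynomial is χ_A(x) = (x - 6)^4, so the eigenvalues are known. The minimal polynomial is
  m_A(x) = Π_λ (x − λ)^{k_λ}
where k_λ is the size of the *largest* Jordan block for λ (equivalently, the smallest k with (A − λI)^k v = 0 for every generalised eigenvector v of λ).

  λ = 6: largest Jordan block has size 3, contributing (x − 6)^3

So m_A(x) = (x - 6)^3 = x^3 - 18*x^2 + 108*x - 216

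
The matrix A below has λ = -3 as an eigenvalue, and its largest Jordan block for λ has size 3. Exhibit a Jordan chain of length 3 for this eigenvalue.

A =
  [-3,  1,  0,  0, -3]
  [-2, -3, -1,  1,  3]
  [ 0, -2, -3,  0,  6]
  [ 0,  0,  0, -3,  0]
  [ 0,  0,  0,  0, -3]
A Jordan chain for λ = -3 of length 3:
v_1 = (-2, 0, 4, 0, 0)ᵀ
v_2 = (0, -2, 0, 0, 0)ᵀ
v_3 = (1, 0, 0, 0, 0)ᵀ

Let N = A − (-3)·I. We want v_3 with N^3 v_3 = 0 but N^2 v_3 ≠ 0; then v_{j-1} := N · v_j for j = 3, …, 2.

Pick v_3 = (1, 0, 0, 0, 0)ᵀ.
Then v_2 = N · v_3 = (0, -2, 0, 0, 0)ᵀ.
Then v_1 = N · v_2 = (-2, 0, 4, 0, 0)ᵀ.

Sanity check: (A − (-3)·I) v_1 = (0, 0, 0, 0, 0)ᵀ = 0. ✓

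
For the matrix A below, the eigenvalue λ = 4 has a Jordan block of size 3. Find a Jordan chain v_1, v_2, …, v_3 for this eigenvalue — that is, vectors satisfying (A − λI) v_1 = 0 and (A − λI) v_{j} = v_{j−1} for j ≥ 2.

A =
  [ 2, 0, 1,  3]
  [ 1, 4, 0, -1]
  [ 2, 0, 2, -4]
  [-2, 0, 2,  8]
A Jordan chain for λ = 4 of length 3:
v_1 = (2, -1, -2, 2)ᵀ
v_2 = (1, 0, -2, 2)ᵀ
v_3 = (0, 0, 1, 0)ᵀ

Let N = A − (4)·I. We want v_3 with N^3 v_3 = 0 but N^2 v_3 ≠ 0; then v_{j-1} := N · v_j for j = 3, …, 2.

Pick v_3 = (0, 0, 1, 0)ᵀ.
Then v_2 = N · v_3 = (1, 0, -2, 2)ᵀ.
Then v_1 = N · v_2 = (2, -1, -2, 2)ᵀ.

Sanity check: (A − (4)·I) v_1 = (0, 0, 0, 0)ᵀ = 0. ✓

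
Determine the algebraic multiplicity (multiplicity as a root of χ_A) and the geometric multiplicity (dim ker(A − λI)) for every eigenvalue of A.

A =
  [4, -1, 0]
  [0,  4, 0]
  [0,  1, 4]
λ = 4: alg = 3, geom = 2

Step 1 — factor the characteristic polynomial to read off the algebraic multiplicities:
  χ_A(x) = (x - 4)^3

Step 2 — compute geometric multiplicities via the rank-nullity identity g(λ) = n − rank(A − λI):
  rank(A − (4)·I) = 1, so dim ker(A − (4)·I) = n − 1 = 2

Summary:
  λ = 4: algebraic multiplicity = 3, geometric multiplicity = 2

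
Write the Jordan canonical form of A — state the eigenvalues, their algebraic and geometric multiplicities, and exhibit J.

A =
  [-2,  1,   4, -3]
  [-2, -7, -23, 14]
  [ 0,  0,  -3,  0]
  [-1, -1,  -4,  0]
J_3(-3) ⊕ J_1(-3)

The characteristic polynomial is
  det(x·I − A) = x^4 + 12*x^3 + 54*x^2 + 108*x + 81 = (x + 3)^4

Eigenvalues and multiplicities (the geometric multiplicity of λ is n − rank(A − λI), which equals the number of Jordan blocks for λ):
  λ = -3: algebraic multiplicity = 4, geometric multiplicity = 2

Determining the block sizes for each eigenvalue:
  λ = -3: with am = 4 and gm = 2, the partition is not yet determined (e.g. several partitions of 4 into 2 parts exist). Let N = A − (-3)·I. Computing rank(N^1) = 2, rank(N^2) = 1, rank(N^3) = 0; the number of blocks of size ≥ j is rank(N^{j−1}) − rank(N^j), giving [2, 1, 1]. So we have 1 block(s) of size 3, 1 block(s) of size 1 → block sizes [3, 1]

Assembling the blocks gives a Jordan form
J =
  [-3,  1,  0,  0]
  [ 0, -3,  1,  0]
  [ 0,  0, -3,  0]
  [ 0,  0,  0, -3]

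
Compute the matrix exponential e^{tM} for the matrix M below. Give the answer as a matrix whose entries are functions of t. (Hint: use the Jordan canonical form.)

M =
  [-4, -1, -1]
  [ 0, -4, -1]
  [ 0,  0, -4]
e^{tM} =
  [exp(-4*t), -t*exp(-4*t), t^2*exp(-4*t)/2 - t*exp(-4*t)]
  [0, exp(-4*t), -t*exp(-4*t)]
  [0, 0, exp(-4*t)]

Strategy: write M = P · J · P⁻¹ where J is a Jordan canonical form, so e^{tM} = P · e^{tJ} · P⁻¹, and e^{tJ} can be computed block-by-block.

M has Jordan form
J =
  [-4,  1,  0]
  [ 0, -4,  1]
  [ 0,  0, -4]
(up to reordering of blocks).

Per-block formulas:
  For a 3×3 Jordan block J_3(-4): exp(t · J_3(-4)) = e^(-4t)·(I + t·N + (t^2/2)·N^2), where N is the 3×3 nilpotent shift.

After assembling e^{tJ} and conjugating by P, we get:

e^{tM} =
  [exp(-4*t), -t*exp(-4*t), t^2*exp(-4*t)/2 - t*exp(-4*t)]
  [0, exp(-4*t), -t*exp(-4*t)]
  [0, 0, exp(-4*t)]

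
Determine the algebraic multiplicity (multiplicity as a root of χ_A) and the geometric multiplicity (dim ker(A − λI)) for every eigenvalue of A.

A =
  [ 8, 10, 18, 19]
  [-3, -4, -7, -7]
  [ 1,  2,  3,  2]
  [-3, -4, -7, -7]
λ = 0: alg = 4, geom = 2

Step 1 — factor the characteristic polynomial to read off the algebraic multiplicities:
  χ_A(x) = x^4

Step 2 — compute geometric multiplicities via the rank-nullity identity g(λ) = n − rank(A − λI):
  rank(A − (0)·I) = 2, so dim ker(A − (0)·I) = n − 2 = 2

Summary:
  λ = 0: algebraic multiplicity = 4, geometric multiplicity = 2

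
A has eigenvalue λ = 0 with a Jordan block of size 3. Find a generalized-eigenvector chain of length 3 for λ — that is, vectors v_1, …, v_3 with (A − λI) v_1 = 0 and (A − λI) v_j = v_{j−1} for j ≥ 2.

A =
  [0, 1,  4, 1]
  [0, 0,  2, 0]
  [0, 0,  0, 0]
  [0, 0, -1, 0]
A Jordan chain for λ = 0 of length 3:
v_1 = (1, 0, 0, 0)ᵀ
v_2 = (4, 2, 0, -1)ᵀ
v_3 = (0, 0, 1, 0)ᵀ

Let N = A − (0)·I. We want v_3 with N^3 v_3 = 0 but N^2 v_3 ≠ 0; then v_{j-1} := N · v_j for j = 3, …, 2.

Pick v_3 = (0, 0, 1, 0)ᵀ.
Then v_2 = N · v_3 = (4, 2, 0, -1)ᵀ.
Then v_1 = N · v_2 = (1, 0, 0, 0)ᵀ.

Sanity check: (A − (0)·I) v_1 = (0, 0, 0, 0)ᵀ = 0. ✓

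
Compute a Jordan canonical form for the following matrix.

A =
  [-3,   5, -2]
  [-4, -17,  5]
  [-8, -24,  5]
J_3(-5)

The characteristic polynomial is
  det(x·I − A) = x^3 + 15*x^2 + 75*x + 125 = (x + 5)^3

Eigenvalues and multiplicities (the geometric multiplicity of λ is n − rank(A − λI), which equals the number of Jordan blocks for λ):
  λ = -5: algebraic multiplicity = 3, geometric multiplicity = 1

Determining the block sizes for each eigenvalue:
  λ = -5: one block (gm = 1), so the single block has size am = 3 → block sizes [3]

Assembling the blocks gives a Jordan form
J =
  [-5,  1,  0]
  [ 0, -5,  1]
  [ 0,  0, -5]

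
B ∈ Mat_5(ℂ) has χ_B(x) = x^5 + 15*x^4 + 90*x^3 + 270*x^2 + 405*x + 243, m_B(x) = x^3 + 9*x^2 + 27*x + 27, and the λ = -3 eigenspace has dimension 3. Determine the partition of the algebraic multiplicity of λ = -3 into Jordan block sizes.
Block sizes for λ = -3: [3, 1, 1]

Step 1 — from the characteristic polynomial, algebraic multiplicity of λ = -3 is 5. From dim ker(B − (-3)·I) = 3, there are exactly 3 Jordan blocks for λ = -3.
Step 2 — from the minimal polynomial, the factor (x + 3)^3 tells us the largest block for λ = -3 has size 3.
Step 3 — with total size 5, 3 blocks, and largest block 3, the block sizes (in nonincreasing order) are [3, 1, 1].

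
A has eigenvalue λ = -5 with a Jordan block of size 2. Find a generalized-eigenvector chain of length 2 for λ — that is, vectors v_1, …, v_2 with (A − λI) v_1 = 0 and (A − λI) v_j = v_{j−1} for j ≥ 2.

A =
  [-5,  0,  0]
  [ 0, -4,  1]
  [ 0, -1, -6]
A Jordan chain for λ = -5 of length 2:
v_1 = (0, 1, -1)ᵀ
v_2 = (0, 1, 0)ᵀ

Let N = A − (-5)·I. We want v_2 with N^2 v_2 = 0 but N^1 v_2 ≠ 0; then v_{j-1} := N · v_j for j = 2, …, 2.

Pick v_2 = (0, 1, 0)ᵀ.
Then v_1 = N · v_2 = (0, 1, -1)ᵀ.

Sanity check: (A − (-5)·I) v_1 = (0, 0, 0)ᵀ = 0. ✓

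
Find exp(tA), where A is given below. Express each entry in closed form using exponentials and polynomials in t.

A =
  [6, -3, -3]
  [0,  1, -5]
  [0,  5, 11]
e^{tA} =
  [exp(6*t), -3*t*exp(6*t), -3*t*exp(6*t)]
  [0, -5*t*exp(6*t) + exp(6*t), -5*t*exp(6*t)]
  [0, 5*t*exp(6*t), 5*t*exp(6*t) + exp(6*t)]

Strategy: write A = P · J · P⁻¹ where J is a Jordan canonical form, so e^{tA} = P · e^{tJ} · P⁻¹, and e^{tJ} can be computed block-by-block.

A has Jordan form
J =
  [6, 1, 0]
  [0, 6, 0]
  [0, 0, 6]
(up to reordering of blocks).

Per-block formulas:
  For a 2×2 Jordan block J_2(6): exp(t · J_2(6)) = e^(6t)·(I + t·N), where N is the 2×2 nilpotent shift.
  For a 1×1 block at λ = 6: exp(t · [6]) = [e^(6t)].

After assembling e^{tJ} and conjugating by P, we get:

e^{tA} =
  [exp(6*t), -3*t*exp(6*t), -3*t*exp(6*t)]
  [0, -5*t*exp(6*t) + exp(6*t), -5*t*exp(6*t)]
  [0, 5*t*exp(6*t), 5*t*exp(6*t) + exp(6*t)]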